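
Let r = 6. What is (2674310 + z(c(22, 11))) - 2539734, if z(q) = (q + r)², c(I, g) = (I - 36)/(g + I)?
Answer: 146587120/1089 ≈ 1.3461e+5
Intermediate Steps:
c(I, g) = (-36 + I)/(I + g)
z(q) = (6 + q)² (z(q) = (q + 6)² = (6 + q)²)
(2674310 + z(c(22, 11))) - 2539734 = (2674310 + (6 + (-36 + 22)/(22 + 11))²) - 2539734 = (2674310 + (6 - 14/33)²) - 2539734 = (2674310 + (184/33)²) - 2539734 = (2674310 + 33856/1089) - 2539734 = 2912357446/1089 - 2539734 = 146587120/1089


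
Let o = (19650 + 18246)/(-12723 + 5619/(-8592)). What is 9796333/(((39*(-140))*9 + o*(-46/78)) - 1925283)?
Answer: -4640788275779305/935336820251851 ≈ -4.9616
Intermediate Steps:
o = -108534144/36440545 (o = 37896/(-12723 + 5619*(-1/8592)) = 37896/(-12723 - 1873/2864) = 37896/(-36440545/2864) = 37896*(-2864/36440545) = -108534144/36440545 ≈ -2.9784)
9796333/(((39*(-140))*9 + o*(-46/78)) - 1925283) = 9796333/(((39*(-140))*9 - (-4992570624)/(36440545*78)) - 1925283) = 9796333/((-5460*9 - (-4992570624)/(36440545*78)) - 1925283) = 9796333/((-49140 - 108534144/36440545*(-23/39)) - 1925283) = 9796333/((-49140 + 832095104/473727085) - 1925283) = 9796333/(-23278116861796/473727085 - 1925283) = 9796333/(-935336820251851/473727085) = 9796333*(-473727085/935336820251851) = -4640788275779305/935336820251851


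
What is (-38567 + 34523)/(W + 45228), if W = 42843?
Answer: -1348/29357 ≈ -0.045918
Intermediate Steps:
(-38567 + 34523)/(W + 45228) = (-38567 + 34523)/(42843 + 45228) = -4044/88071 = -4044*1/88071 = -1348/29357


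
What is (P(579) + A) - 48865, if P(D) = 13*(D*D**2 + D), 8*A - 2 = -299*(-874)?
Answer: 2523350335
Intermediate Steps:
A = 32666 (A = 1/4 + (-299*(-874))/8 = 1/4 + (1/8)*261326 = 1/4 + 130663/4 = 32666)
P(D) = 13*D + 13*D**3 (P(D) = 13*(D**3 + D) = 13*(D + D**3) = 13*D + 13*D**3)
(P(579) + A) - 48865 = (13*579*(1 + 579**2) + 32666) - 48865 = (13*579*(1 + 335241) + 32666) - 48865 = (13*579*335242 + 32666) - 48865 = (2523366534 + 32666) - 48865 = 2523399200 - 48865 = 2523350335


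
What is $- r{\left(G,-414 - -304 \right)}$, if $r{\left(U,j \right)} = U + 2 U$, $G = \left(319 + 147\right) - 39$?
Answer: $-1281$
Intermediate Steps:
$G = 427$ ($G = 466 - 39 = 427$)
$r{\left(U,j \right)} = 3 U$
$- r{\left(G,-414 - -304 \right)} = - 3 \cdot 427 = \left(-1\right) 1281 = -1281$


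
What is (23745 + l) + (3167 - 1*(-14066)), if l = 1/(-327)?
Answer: 13399805/327 ≈ 40978.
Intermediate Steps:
l = -1/327 ≈ -0.0030581
(23745 + l) + (3167 - 1*(-14066)) = (23745 - 1/327) + (3167 - 1*(-14066)) = 7764614/327 + (3167 + 14066) = 7764614/327 + 17233 = 13399805/327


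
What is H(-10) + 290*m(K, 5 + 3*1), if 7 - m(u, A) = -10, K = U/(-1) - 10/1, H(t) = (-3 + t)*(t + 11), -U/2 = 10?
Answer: 4917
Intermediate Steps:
U = -20 (U = -2*10 = -20)
H(t) = (-3 + t)*(11 + t)
K = 10 (K = -20/(-1) - 10/1 = -20*(-1) - 10*1 = 20 - 10 = 10)
m(u, A) = 17 (m(u, A) = 7 - 1*(-10) = 7 + 10 = 17)
H(-10) + 290*m(K, 5 + 3*1) = (-33 + (-10)**2 + 8*(-10)) + 290*17 = (-33 + 100 - 80) + 4930 = -13 + 4930 = 4917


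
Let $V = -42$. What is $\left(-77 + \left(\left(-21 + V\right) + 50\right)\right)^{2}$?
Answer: $8100$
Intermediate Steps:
$\left(-77 + \left(\left(-21 + V\right) + 50\right)\right)^{2} = \left(-77 + \left(\left(-21 - 42\right) + 50\right)\right)^{2} = \left(-77 + \left(-63 + 50\right)\right)^{2} = \left(-77 - 13\right)^{2} = \left(-90\right)^{2} = 8100$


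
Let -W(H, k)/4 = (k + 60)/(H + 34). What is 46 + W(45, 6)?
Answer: 3370/79 ≈ 42.658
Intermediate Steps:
W(H, k) = -4*(60 + k)/(34 + H) (W(H, k) = -4*(k + 60)/(H + 34) = -4*(60 + k)/(34 + H))
46 + W(45, 6) = 46 + 4*(-60 - 1*6)/(34 + 45) = 46 + 4*(-60 - 6)/79 = 46 + 4*(1/79)*(-66) = 46 - 264/79 = 3370/79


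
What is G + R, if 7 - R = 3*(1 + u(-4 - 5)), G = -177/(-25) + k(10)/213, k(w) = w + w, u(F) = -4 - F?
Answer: -20374/5325 ≈ -3.8261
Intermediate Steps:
k(w) = 2*w
G = 38201/5325 (G = -177/(-25) + (2*10)/213 = -177*(-1/25) + 20*(1/213) = 177/25 + 20/213 = 38201/5325 ≈ 7.1739)
R = -11 (R = 7 - 3*(1 + (-4 - (-4 - 5))) = 7 - 3*(1 + (-4 - 1*(-9))) = 7 - 3*(1 + (-4 + 9)) = 7 - 3*(1 + 5) = 7 - 3*6 = 7 - 1*18 = 7 - 18 = -11)
G + R = 38201/5325 - 11 = -20374/5325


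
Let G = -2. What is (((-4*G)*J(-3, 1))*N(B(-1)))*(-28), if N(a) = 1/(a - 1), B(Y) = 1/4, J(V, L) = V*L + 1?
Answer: -1792/3 ≈ -597.33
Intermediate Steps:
J(V, L) = 1 + L*V (J(V, L) = L*V + 1 = 1 + L*V)
B(Y) = 1/4
N(a) = 1/(-1 + a)
(((-4*G)*J(-3, 1))*N(B(-1)))*(-28) = (((-4*(-2))*(1 + 1*(-3)))/(-1 + 1/4))*(-28) = ((8*(1 - 3))/(-3/4))*(-28) = ((8*(-2))*(-4/3))*(-28) = -16*(-4/3)*(-28) = (64/3)*(-28) = -1792/3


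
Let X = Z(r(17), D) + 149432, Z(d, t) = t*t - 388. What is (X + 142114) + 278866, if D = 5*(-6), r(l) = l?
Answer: 570924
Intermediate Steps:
D = -30
Z(d, t) = -388 + t**2 (Z(d, t) = t**2 - 388 = -388 + t**2)
X = 149944 (X = (-388 + (-30)**2) + 149432 = (-388 + 900) + 149432 = 512 + 149432 = 149944)
(X + 142114) + 278866 = (149944 + 142114) + 278866 = 292058 + 278866 = 570924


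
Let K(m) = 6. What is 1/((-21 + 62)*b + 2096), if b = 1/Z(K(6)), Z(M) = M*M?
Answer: 36/75497 ≈ 0.00047684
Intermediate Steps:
Z(M) = M²
b = 1/36 (b = 1/(6²) = 1/36 ≈ 0.027778)
1/((-21 + 62)*b + 2096) = 1/((-21 + 62)*(1/36) + 2096) = 1/(41*(1/36) + 2096) = 1/(41/36 + 2096) = 1/(75497/36) = 36/75497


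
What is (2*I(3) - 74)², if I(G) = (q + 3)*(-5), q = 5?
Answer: 23716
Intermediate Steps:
I(G) = -40 (I(G) = (5 + 3)*(-5) = 8*(-5) = -40)
(2*I(3) - 74)² = (2*(-40) - 74)² = (-80 - 74)² = (-154)² = 23716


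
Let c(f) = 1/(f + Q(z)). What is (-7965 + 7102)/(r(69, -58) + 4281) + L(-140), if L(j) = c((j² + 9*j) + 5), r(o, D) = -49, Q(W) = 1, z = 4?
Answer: -7914183/38820136 ≈ -0.20387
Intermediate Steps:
c(f) = 1/(1 + f) (c(f) = 1/(f + 1) = 1/(1 + f))
L(j) = 1/(6 + j² + 9*j) (L(j) = 1/(1 + ((j² + 9*j) + 5)) = 1/(1 + (5 + j² + 9*j)) = 1/(6 + j² + 9*j))
(-7965 + 7102)/(r(69, -58) + 4281) + L(-140) = (-7965 + 7102)/(-49 + 4281) + 1/(6 + (-140)² + 9*(-140)) = -863/4232 + 1/(6 + 19600 - 1260) = -863*1/4232 + 1/18346 = -863/4232 + 1/18346 = -7914183/38820136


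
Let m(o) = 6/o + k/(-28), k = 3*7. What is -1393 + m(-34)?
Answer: -94787/68 ≈ -1393.9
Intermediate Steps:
k = 21
m(o) = -¾ + 6/o (m(o) = 6/o + 21/(-28) = 6/o + 21*(-1/28) = 6/o - ¾ = -¾ + 6/o)
-1393 + m(-34) = -1393 + (-¾ + 6/(-34)) = -1393 + (-¾ + 6*(-1/34)) = -1393 + (-¾ - 3/17) = -1393 - 63/68 = -94787/68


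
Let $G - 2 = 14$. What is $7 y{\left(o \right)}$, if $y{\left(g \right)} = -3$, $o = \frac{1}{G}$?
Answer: $-21$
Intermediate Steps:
$G = 16$ ($G = 2 + 14 = 16$)
$o = \frac{1}{16} \approx 0.0625$
$7 y{\left(o \right)} = 7 \left(-3\right) = -21$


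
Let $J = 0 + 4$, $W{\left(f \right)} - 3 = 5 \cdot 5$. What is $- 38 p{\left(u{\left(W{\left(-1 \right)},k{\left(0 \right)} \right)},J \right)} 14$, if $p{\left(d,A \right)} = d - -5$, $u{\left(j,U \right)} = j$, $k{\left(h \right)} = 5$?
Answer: $-17556$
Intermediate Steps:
$W{\left(f \right)} = 28$ ($W{\left(f \right)} = 3 + 5 \cdot 5 = 3 + 25 = 28$)
$J = 4$
$p{\left(d,A \right)} = 5 + d$ ($p{\left(d,A \right)} = d + 5 = 5 + d$)
$- 38 p{\left(u{\left(W{\left(-1 \right)},k{\left(0 \right)} \right)},J \right)} 14 = - 38 \left(5 + 28\right) 14 = \left(-38\right) 33 \cdot 14 = \left(-1254\right) 14 = -17556$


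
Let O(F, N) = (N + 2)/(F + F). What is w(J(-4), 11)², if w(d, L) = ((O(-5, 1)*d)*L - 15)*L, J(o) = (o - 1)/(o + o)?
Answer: 9018009/256 ≈ 35227.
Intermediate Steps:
O(F, N) = (2 + N)/(2*F) (O(F, N) = (2 + N)/((2*F)) = (2 + N)*(1/(2*F)) = (2 + N)/(2*F))
J(o) = (-1 + o)/(2*o) (J(o) = (-1 + o)/((2*o)) = (-1 + o)*(1/(2*o)) = (-1 + o)/(2*o))
w(d, L) = L*(-15 - 3*L*d/10) (w(d, L) = ((((½)*(2 + 1)/(-5))*d)*L - 15)*L = ((((½)*(-⅕)*3)*d)*L - 15)*L = ((-3*d/10)*L - 15)*L = (-3*L*d/10 - 15)*L = (-15 - 3*L*d/10)*L = L*(-15 - 3*L*d/10))
w(J(-4), 11)² = ((3/10)*11*(-50 - 1*11*(½)*(-1 - 4)/(-4)))² = ((3/10)*11*(-50 - 1*11*(½)*(-¼)*(-5)))² = ((3/10)*11*(-50 - 1*11*5/8))² = ((3/10)*11*(-50 - 55/8))² = ((3/10)*11*(-455/8))² = (-3003/16)² = 9018009/256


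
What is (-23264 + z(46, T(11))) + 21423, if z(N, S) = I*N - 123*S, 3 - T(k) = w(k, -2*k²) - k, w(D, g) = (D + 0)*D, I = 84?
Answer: 15184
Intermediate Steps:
w(D, g) = D² (w(D, g) = D*D = D²)
T(k) = 3 + k - k² (T(k) = 3 - (k² - k) = 3 + (k - k²) = 3 + k - k²)
z(N, S) = -123*S + 84*N (z(N, S) = 84*N - 123*S = -123*S + 84*N)
(-23264 + z(46, T(11))) + 21423 = (-23264 + (-123*(3 + 11 - 1*11²) + 84*46)) + 21423 = (-23264 + (-123*(3 + 11 - 1*121) + 3864)) + 21423 = (-23264 + (-123*(3 + 11 - 121) + 3864)) + 21423 = (-23264 + (-123*(-107) + 3864)) + 21423 = (-23264 + (13161 + 3864)) + 21423 = (-23264 + 17025) + 21423 = -6239 + 21423 = 15184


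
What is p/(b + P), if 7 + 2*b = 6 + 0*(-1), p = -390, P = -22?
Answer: 52/3 ≈ 17.333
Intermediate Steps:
b = -½ (b = -7/2 + (6 + 0*(-1))/2 = -7/2 + (6 + 0)/2 = -7/2 + (½)*6 = -7/2 + 3 = -½ ≈ -0.50000)
p/(b + P) = -390/(-½ - 22) = -390/(-45/2) = -390*(-2/45) = 52/3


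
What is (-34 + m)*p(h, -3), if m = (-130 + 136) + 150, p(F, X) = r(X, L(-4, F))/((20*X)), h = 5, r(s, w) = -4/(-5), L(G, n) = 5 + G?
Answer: -122/75 ≈ -1.6267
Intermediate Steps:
r(s, w) = 4/5 (r(s, w) = -4*(-1/5) = 4/5)
p(F, X) = 1/(25*X) (p(F, X) = 4/(5*((20*X))) = 4*(1/(20*X))/5 = 1/(25*X))
m = 156 (m = 6 + 150 = 156)
(-34 + m)*p(h, -3) = (-34 + 156)*((1/25)/(-3)) = 122*((1/25)*(-1/3)) = 122*(-1/75) = -122/75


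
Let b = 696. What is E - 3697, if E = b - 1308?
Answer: -4309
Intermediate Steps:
E = -612 (E = 696 - 1308 = -612)
E - 3697 = -612 - 3697 = -4309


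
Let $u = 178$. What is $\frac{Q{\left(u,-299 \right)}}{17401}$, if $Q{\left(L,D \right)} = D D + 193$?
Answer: $\frac{89594}{17401} \approx 5.1488$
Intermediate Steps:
$Q{\left(L,D \right)} = 193 + D^{2}$ ($Q{\left(L,D \right)} = D^{2} + 193 = 193 + D^{2}$)
$\frac{Q{\left(u,-299 \right)}}{17401} = \frac{193 + \left(-299\right)^{2}}{17401} = \left(193 + 89401\right) \frac{1}{17401} = 89594 \cdot \frac{1}{17401} = \frac{89594}{17401}$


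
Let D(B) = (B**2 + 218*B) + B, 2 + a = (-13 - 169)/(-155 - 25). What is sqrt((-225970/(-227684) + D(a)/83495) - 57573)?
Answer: I*sqrt(10533250011123019552384568605)/427735700550 ≈ 239.94*I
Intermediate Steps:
a = -89/90 (a = -2 + (-13 - 169)/(-155 - 25) = -2 - 182/(-180) = -2 - 182*(-1/180) = -2 + 91/90 = -89/90 ≈ -0.98889)
D(B) = B**2 + 219*B
sqrt((-225970/(-227684) + D(a)/83495) - 57573) = sqrt((-225970/(-227684) - 89*(219 - 89/90)/90/83495) - 57573) = sqrt((-225970*(-1/227684) - 89/90*19621/90*(1/83495)) - 57573) = sqrt((112985/113842 - 1746269/8100*1/83495) - 57573) = sqrt((112985/113842 - 1746269/676309500) - 57573) = sqrt(38107015051001/38496213049500 - 57573) = sqrt(-2216304366883812499/38496213049500) = I*sqrt(10533250011123019552384568605)/427735700550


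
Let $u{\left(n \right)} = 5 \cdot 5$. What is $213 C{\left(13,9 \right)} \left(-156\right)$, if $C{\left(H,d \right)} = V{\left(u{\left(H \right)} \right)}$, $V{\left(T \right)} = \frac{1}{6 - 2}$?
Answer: $-8307$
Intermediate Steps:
$u{\left(n \right)} = 25$
$V{\left(T \right)} = \frac{1}{4}$
$C{\left(H,d \right)} = \frac{1}{4}$
$213 C{\left(13,9 \right)} \left(-156\right) = 213 \cdot \frac{1}{4} \left(-156\right) = \frac{213}{4} \left(-156\right) = -8307$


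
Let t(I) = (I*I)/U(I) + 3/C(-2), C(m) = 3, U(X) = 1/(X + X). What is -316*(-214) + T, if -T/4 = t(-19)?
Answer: 122492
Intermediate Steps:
U(X) = 1/(2*X)
t(I) = 1 + 2*I³ (t(I) = (I*I)/((1/(2*I))) + 3/3 = I²*(2*I) + 3*(⅓) = 2*I³ + 1 = 1 + 2*I³)
T = 54868 (T = -4*(1 + 2*(-19)³) = -4*(1 + 2*(-6859)) = -4*(1 - 13718) = -4*(-13717) = 54868)
-316*(-214) + T = -316*(-214) + 54868 = 67624 + 54868 = 122492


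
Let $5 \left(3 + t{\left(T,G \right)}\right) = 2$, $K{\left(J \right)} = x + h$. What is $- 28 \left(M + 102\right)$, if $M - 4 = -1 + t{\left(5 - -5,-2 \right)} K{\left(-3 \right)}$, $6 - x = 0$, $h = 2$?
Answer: $- \frac{11788}{5} \approx -2357.6$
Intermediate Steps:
$x = 6$ ($x = 6 - 0 = 6 + 0 = 6$)
$K{\left(J \right)} = 8$ ($K{\left(J \right)} = 6 + 2 = 8$)
$t{\left(T,G \right)} = - \frac{13}{5}$ ($t{\left(T,G \right)} = -3 + \frac{1}{5} \cdot 2 = -3 + \frac{2}{5} = - \frac{13}{5}$)
$M = - \frac{89}{5}$ ($M = 4 - \frac{109}{5} = - \frac{89}{5} \approx -17.8$)
$- 28 \left(M + 102\right) = - 28 \left(- \frac{89}{5} + 102\right) = \left(-28\right) \frac{421}{5} = - \frac{11788}{5}$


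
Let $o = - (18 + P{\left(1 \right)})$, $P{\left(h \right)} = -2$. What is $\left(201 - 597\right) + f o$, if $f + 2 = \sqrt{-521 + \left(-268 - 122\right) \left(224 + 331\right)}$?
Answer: $-364 - 16 i \sqrt{216971} \approx -364.0 - 7452.8 i$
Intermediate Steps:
$o = -16$ ($o = - (18 - 2) = \left(-1\right) 16 = -16$)
$f = -2 + i \sqrt{216971}$ ($f = -2 + \sqrt{-521 + \left(-268 - 122\right) \left(224 + 331\right)} = -2 + \sqrt{-521 - 216450} = -2 + \sqrt{-216971} = -2 + i \sqrt{216971} \approx -2.0 + 465.8 i$)
$\left(201 - 597\right) + f o = \left(201 - 597\right) + \left(-2 + i \sqrt{216971}\right) \left(-16\right) = -396 + \left(32 - 16 i \sqrt{216971}\right) = -364 - 16 i \sqrt{216971}$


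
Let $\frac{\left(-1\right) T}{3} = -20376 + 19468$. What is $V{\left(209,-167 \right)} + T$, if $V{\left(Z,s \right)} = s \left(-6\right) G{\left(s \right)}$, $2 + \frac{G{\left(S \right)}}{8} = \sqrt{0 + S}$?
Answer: $-13308 + 8016 i \sqrt{167} \approx -13308.0 + 1.0359 \cdot 10^{5} i$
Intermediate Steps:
$T = 2724$ ($T = - 3 \left(-20376 + 19468\right) = \left(-3\right) \left(-908\right) = 2724$)
$G{\left(S \right)} = -16 + 8 \sqrt{S}$ ($G{\left(S \right)} = -16 + 8 \sqrt{0 + S} = -16 + 8 \sqrt{S}$)
$V{\left(Z,s \right)} = - 6 s \left(-16 + 8 \sqrt{s}\right)$ ($V{\left(Z,s \right)} = s \left(-6\right) \left(-16 + 8 \sqrt{s}\right) = - 6 s \left(-16 + 8 \sqrt{s}\right)$)
$V{\left(209,-167 \right)} + T = \left(- 48 \left(-167\right)^{\frac{3}{2}} + 96 \left(-167\right)\right) + 2724 = \left(- 48 \left(- 167 i \sqrt{167}\right) - 16032\right) + 2724 = \left(8016 i \sqrt{167} - 16032\right) + 2724 = \left(-16032 + 8016 i \sqrt{167}\right) + 2724 = -13308 + 8016 i \sqrt{167}$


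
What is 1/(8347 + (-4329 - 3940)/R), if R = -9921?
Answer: 9921/82818856 ≈ 0.00011979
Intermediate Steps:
1/(8347 + (-4329 - 3940)/R) = 1/(8347 + (-4329 - 3940)/(-9921)) = 1/(8347 - 8269*(-1/9921)) = 1/(8347 + 8269/9921) = 1/(82818856/9921) = 9921/82818856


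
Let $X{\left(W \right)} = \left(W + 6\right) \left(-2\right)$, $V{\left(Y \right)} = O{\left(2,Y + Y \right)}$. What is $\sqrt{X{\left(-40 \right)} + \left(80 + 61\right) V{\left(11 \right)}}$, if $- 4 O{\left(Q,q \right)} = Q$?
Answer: $\frac{i \sqrt{10}}{2} \approx 1.5811 i$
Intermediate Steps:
$O{\left(Q,q \right)} = - \frac{Q}{4}$
$V{\left(Y \right)} = - \frac{1}{2}$ ($V{\left(Y \right)} = \left(- \frac{1}{4}\right) 2 = - \frac{1}{2}$)
$X{\left(W \right)} = -12 - 2 W$ ($X{\left(W \right)} = \left(6 + W\right) \left(-2\right) = -12 - 2 W$)
$\sqrt{X{\left(-40 \right)} + \left(80 + 61\right) V{\left(11 \right)}} = \sqrt{\left(-12 - -80\right) + \left(80 + 61\right) \left(- \frac{1}{2}\right)} = \sqrt{\left(-12 + 80\right) + 141 \left(- \frac{1}{2}\right)} = \sqrt{68 - \frac{141}{2}} = \sqrt{- \frac{5}{2}} = \frac{i \sqrt{10}}{2}$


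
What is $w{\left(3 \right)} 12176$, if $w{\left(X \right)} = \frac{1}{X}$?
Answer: $\frac{12176}{3} \approx 4058.7$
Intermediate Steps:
$w{\left(3 \right)} 12176 = \frac{1}{3} \cdot 12176 = \frac{12176}{3}$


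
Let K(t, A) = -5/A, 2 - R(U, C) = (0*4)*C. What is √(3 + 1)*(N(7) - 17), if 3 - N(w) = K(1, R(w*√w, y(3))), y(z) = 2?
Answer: -23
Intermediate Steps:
R(U, C) = 2 (R(U, C) = 2 - 0*4*C = 2 - 0*C = 2 - 1*0 = 2 + 0 = 2)
N(w) = 11/2 (N(w) = 3 - (-5)/2 = 3 - 1*(-5/2) = 3 + 5/2 = 11/2)
√(3 + 1)*(N(7) - 17) = √(3 + 1)*(11/2 - 17) = √4*(-23/2) = 2*(-23/2) = -23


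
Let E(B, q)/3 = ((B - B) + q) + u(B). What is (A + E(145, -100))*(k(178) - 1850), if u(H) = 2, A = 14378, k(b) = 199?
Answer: -23252684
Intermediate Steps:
E(B, q) = 6 + 3*q (E(B, q) = 3*(((B - B) + q) + 2) = 3*((0 + q) + 2) = 3*(q + 2) = 3*(2 + q) = 6 + 3*q)
(A + E(145, -100))*(k(178) - 1850) = (14378 + (6 + 3*(-100)))*(199 - 1850) = (14378 + (6 - 300))*(-1651) = (14378 - 294)*(-1651) = 14084*(-1651) = -23252684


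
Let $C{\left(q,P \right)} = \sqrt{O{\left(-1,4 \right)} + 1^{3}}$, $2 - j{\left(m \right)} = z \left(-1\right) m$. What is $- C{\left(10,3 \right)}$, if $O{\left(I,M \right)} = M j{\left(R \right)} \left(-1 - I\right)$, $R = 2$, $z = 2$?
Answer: $-1$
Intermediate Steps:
$j{\left(m \right)} = 2 + 2 m$ ($j{\left(m \right)} = 2 - 2 \left(-1\right) m = 2 - - 2 m = 2 + 2 m$)
$O{\left(I,M \right)} = 6 M \left(-1 - I\right)$ ($O{\left(I,M \right)} = M \left(2 + 2 \cdot 2\right) \left(-1 - I\right) = M \left(2 + 4\right) \left(-1 - I\right) = M 6 \left(-1 - I\right) = 6 M \left(-1 - I\right)$)
$C{\left(q,P \right)} = 1$ ($C{\left(q,P \right)} = \sqrt{\left(-6\right) 4 \left(1 - 1\right) + 1^{3}} = \sqrt{\left(-6\right) 4 \cdot 0 + 1} = \sqrt{0 + 1} = \sqrt{1} = 1$)
$- C{\left(10,3 \right)} = \left(-1\right) 1 = -1$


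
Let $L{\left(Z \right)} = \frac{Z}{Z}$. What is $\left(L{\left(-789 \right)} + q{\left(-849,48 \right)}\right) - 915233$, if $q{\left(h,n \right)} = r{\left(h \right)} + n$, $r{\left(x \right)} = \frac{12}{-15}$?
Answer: $- \frac{4575924}{5} \approx -9.1519 \cdot 10^{5}$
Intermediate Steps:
$r{\left(x \right)} = - \frac{4}{5}$ ($r{\left(x \right)} = 12 \left(- \frac{1}{15}\right) = - \frac{4}{5}$)
$q{\left(h,n \right)} = - \frac{4}{5} + n$
$L{\left(Z \right)} = 1$
$\left(L{\left(-789 \right)} + q{\left(-849,48 \right)}\right) - 915233 = \left(1 + \left(- \frac{4}{5} + 48\right)\right) - 915233 = \left(1 + \frac{236}{5}\right) - 915233 = \frac{241}{5} - 915233 = - \frac{4575924}{5}$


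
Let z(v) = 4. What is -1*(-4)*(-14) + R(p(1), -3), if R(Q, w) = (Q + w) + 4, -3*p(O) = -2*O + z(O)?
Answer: -167/3 ≈ -55.667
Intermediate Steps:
p(O) = -4/3 + 2*O/3 (p(O) = -(-2*O + 4)/3 = -(4 - 2*O)/3 = -4/3 + 2*O/3)
R(Q, w) = 4 + Q + w
-1*(-4)*(-14) + R(p(1), -3) = -1*(-4)*(-14) + (4 + (-4/3 + (⅔)*1) - 3) = 4*(-14) + (4 + (-4/3 + ⅔) - 3) = -56 + (4 - ⅔ - 3) = -56 + ⅓ = -167/3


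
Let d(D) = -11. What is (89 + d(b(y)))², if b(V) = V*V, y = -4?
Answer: 6084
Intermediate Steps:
b(V) = V²
(89 + d(b(y)))² = (89 - 11)² = 78² = 6084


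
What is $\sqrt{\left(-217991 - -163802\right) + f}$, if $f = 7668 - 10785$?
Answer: $i \sqrt{57306} \approx 239.39 i$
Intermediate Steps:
$f = -3117$ ($f = 7668 - 10785 = -3117$)
$\sqrt{\left(-217991 - -163802\right) + f} = \sqrt{\left(-217991 - -163802\right) - 3117} = \sqrt{\left(-217991 + 163802\right) - 3117} = \sqrt{-54189 - 3117} = \sqrt{-57306} = i \sqrt{57306}$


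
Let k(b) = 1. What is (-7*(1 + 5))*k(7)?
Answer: -42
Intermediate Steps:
(-7*(1 + 5))*k(7) = -7*(1 + 5)*1 = -42*1 = -42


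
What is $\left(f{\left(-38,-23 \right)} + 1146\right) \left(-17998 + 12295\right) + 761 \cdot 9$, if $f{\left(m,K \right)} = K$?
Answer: $-6397620$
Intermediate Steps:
$\left(f{\left(-38,-23 \right)} + 1146\right) \left(-17998 + 12295\right) + 761 \cdot 9 = \left(-23 + 1146\right) \left(-17998 + 12295\right) + 761 \cdot 9 = 1123 \left(-5703\right) + 6849 = -6404469 + 6849 = -6397620$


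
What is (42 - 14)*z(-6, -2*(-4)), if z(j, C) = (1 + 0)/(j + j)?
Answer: -7/3 ≈ -2.3333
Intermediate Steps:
z(j, C) = 1/(2*j)
(42 - 14)*z(-6, -2*(-4)) = (42 - 14)*((1/2)/(-6)) = 28*((1/2)*(-1/6)) = 28*(-1/12) = -7/3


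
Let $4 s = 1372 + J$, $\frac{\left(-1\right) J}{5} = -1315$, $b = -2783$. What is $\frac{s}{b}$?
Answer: $- \frac{7947}{11132} \approx -0.71389$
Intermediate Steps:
$J = 6575$ ($J = \left(-5\right) \left(-1315\right) = 6575$)
$s = \frac{7947}{4}$ ($s = \frac{1372 + 6575}{4} = \frac{1}{4} \cdot 7947 = \frac{7947}{4} \approx 1986.8$)
$\frac{s}{b} = \frac{7947}{4 \left(-2783\right)} = \frac{7947}{4} \left(- \frac{1}{2783}\right) = - \frac{7947}{11132}$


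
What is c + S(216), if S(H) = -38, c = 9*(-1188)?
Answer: -10730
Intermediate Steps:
c = -10692
c + S(216) = -10692 - 38 = -10730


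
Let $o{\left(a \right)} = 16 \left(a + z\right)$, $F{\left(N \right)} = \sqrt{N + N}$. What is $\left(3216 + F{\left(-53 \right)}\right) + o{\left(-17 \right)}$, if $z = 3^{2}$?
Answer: $3088 + i \sqrt{106} \approx 3088.0 + 10.296 i$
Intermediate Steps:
$F{\left(N \right)} = \sqrt{2} \sqrt{N}$ ($F{\left(N \right)} = \sqrt{2 N} = \sqrt{2} \sqrt{N}$)
$z = 9$
$o{\left(a \right)} = 144 + 16 a$ ($o{\left(a \right)} = 16 \left(a + 9\right) = 16 \left(9 + a\right) = 144 + 16 a$)
$\left(3216 + F{\left(-53 \right)}\right) + o{\left(-17 \right)} = \left(3216 + \sqrt{2} \sqrt{-53}\right) + \left(144 + 16 \left(-17\right)\right) = \left(3216 + \sqrt{2} i \sqrt{53}\right) + \left(144 - 272\right) = \left(3216 + i \sqrt{106}\right) - 128 = 3088 + i \sqrt{106}$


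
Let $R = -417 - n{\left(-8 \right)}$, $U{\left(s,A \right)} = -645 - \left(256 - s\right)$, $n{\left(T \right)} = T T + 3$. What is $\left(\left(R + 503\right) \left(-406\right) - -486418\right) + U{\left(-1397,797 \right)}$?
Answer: $476406$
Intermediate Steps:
$n{\left(T \right)} = 3 + T^{2}$ ($n{\left(T \right)} = T^{2} + 3 = 3 + T^{2}$)
$U{\left(s,A \right)} = -901 + s$ ($U{\left(s,A \right)} = -645 + \left(-256 + s\right) = -901 + s$)
$R = -484$ ($R = -417 - \left(3 + \left(-8\right)^{2}\right) = -417 - \left(3 + 64\right) = -417 - 67 = -484$)
$\left(\left(R + 503\right) \left(-406\right) - -486418\right) + U{\left(-1397,797 \right)} = \left(\left(-484 + 503\right) \left(-406\right) - -486418\right) - 2298 = \left(19 \left(-406\right) + \left(486805 - 387\right)\right) - 2298 = \left(-7714 + 486418\right) - 2298 = 478704 - 2298 = 476406$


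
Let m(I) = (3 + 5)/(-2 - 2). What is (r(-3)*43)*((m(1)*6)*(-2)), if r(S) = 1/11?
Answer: 1032/11 ≈ 93.818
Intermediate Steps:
r(S) = 1/11
m(I) = -2 (m(I) = 8/(-4) = 8*(-¼) = -2)
(r(-3)*43)*((m(1)*6)*(-2)) = ((1/11)*43)*(-2*6*(-2)) = 43*(-12*(-2))/11 = (43/11)*24 = 1032/11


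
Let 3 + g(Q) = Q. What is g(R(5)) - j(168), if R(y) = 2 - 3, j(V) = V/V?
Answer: -5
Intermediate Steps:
j(V) = 1
R(y) = -1
g(Q) = -3 + Q
g(R(5)) - j(168) = (-3 - 1) - 1*1 = -4 - 1 = -5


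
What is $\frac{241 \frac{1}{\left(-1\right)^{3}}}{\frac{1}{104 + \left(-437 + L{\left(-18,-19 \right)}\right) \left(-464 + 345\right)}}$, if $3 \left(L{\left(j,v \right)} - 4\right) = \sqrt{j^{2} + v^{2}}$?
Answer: $-12443071 + \frac{28679 \sqrt{685}}{3} \approx -1.2193 \cdot 10^{7}$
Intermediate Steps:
$L{\left(j,v \right)} = 4 + \frac{\sqrt{j^{2} + v^{2}}}{3}$
$\frac{241 \frac{1}{\left(-1\right)^{3}}}{\frac{1}{104 + \left(-437 + L{\left(-18,-19 \right)}\right) \left(-464 + 345\right)}} = \frac{241 \frac{1}{\left(-1\right)^{3}}}{\frac{1}{104 + \left(-437 + \left(4 + \frac{\sqrt{\left(-18\right)^{2} + \left(-19\right)^{2}}}{3}\right)\right) \left(-464 + 345\right)}} = \frac{241 \frac{1}{-1}}{\frac{1}{104 + \left(-437 + \left(4 + \frac{\sqrt{324 + 361}}{3}\right)\right) \left(-119\right)}} = \frac{241 \left(-1\right)}{\frac{1}{104 + \left(-437 + \left(4 + \frac{\sqrt{685}}{3}\right)\right) \left(-119\right)}} = - \frac{241}{\frac{1}{104 + \left(-433 + \frac{\sqrt{685}}{3}\right) \left(-119\right)}} = - \frac{241}{\frac{1}{104 + \left(51527 - \frac{119 \sqrt{685}}{3}\right)}} = - \frac{241}{\frac{1}{51631 - \frac{119 \sqrt{685}}{3}}} = - 241 \left(51631 - \frac{119 \sqrt{685}}{3}\right) = -12443071 + \frac{28679 \sqrt{685}}{3}$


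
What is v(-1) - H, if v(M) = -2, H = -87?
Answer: 85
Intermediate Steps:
v(-1) - H = -2 - 1*(-87) = -2 + 87 = 85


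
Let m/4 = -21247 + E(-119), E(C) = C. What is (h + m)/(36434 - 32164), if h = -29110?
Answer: -57287/2135 ≈ -26.832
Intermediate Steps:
m = -85464 (m = 4*(-21247 - 119) = 4*(-21366) = -85464)
(h + m)/(36434 - 32164) = (-29110 - 85464)/(36434 - 32164) = -114574/4270 = -114574*1/4270 = -57287/2135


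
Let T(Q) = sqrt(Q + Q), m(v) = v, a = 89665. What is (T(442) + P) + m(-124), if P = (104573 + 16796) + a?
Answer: 210910 + 2*sqrt(221) ≈ 2.1094e+5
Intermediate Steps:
T(Q) = sqrt(2)*sqrt(Q) (T(Q) = sqrt(2*Q) = sqrt(2)*sqrt(Q))
P = 211034 (P = (104573 + 16796) + 89665 = 121369 + 89665 = 211034)
(T(442) + P) + m(-124) = (sqrt(2)*sqrt(442) + 211034) - 124 = (2*sqrt(221) + 211034) - 124 = (211034 + 2*sqrt(221)) - 124 = 210910 + 2*sqrt(221)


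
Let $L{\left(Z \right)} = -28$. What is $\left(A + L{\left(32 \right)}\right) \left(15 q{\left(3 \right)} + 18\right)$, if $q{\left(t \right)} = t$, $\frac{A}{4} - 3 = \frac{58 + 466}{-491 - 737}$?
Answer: $- \frac{342468}{307} \approx -1115.5$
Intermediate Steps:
$A = \frac{3160}{307}$ ($A = 12 + 4 \frac{58 + 466}{-491 - 737} = 12 + 4 \frac{524}{-1228} = 12 + 4 \cdot 524 \left(- \frac{1}{1228}\right) = 12 + 4 \left(- \frac{131}{307}\right) = 12 - \frac{524}{307} = \frac{3160}{307} \approx 10.293$)
$\left(A + L{\left(32 \right)}\right) \left(15 q{\left(3 \right)} + 18\right) = \left(\frac{3160}{307} - 28\right) \left(15 \cdot 3 + 18\right) = - \frac{5436 \left(45 + 18\right)}{307} = \left(- \frac{5436}{307}\right) 63 = - \frac{342468}{307}$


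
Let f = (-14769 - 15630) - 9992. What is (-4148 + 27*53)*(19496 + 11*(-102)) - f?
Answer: -49881767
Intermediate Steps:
f = -40391 (f = -30399 - 9992 = -40391)
(-4148 + 27*53)*(19496 + 11*(-102)) - f = (-4148 + 27*53)*(19496 + 11*(-102)) - 1*(-40391) = (-4148 + 1431)*(19496 - 1122) + 40391 = -2717*18374 + 40391 = -49922158 + 40391 = -49881767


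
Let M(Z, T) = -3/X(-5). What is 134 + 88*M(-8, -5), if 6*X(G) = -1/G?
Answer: -7786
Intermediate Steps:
X(G) = -1/(6*G) (X(G) = (-1/G)/6 = -1/(6*G))
M(Z, T) = -90 (M(Z, T) = -3/((-⅙/(-5))) = -3/((-⅙*(-⅕))) = -3/1/30 = -3*30 = -90)
134 + 88*M(-8, -5) = 134 + 88*(-90) = 134 - 7920 = -7786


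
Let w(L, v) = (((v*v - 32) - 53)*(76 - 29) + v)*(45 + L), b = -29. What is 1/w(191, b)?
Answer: 1/8378708 ≈ 1.1935e-7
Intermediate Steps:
w(L, v) = (45 + L)*(-3995 + v + 47*v**2) (w(L, v) = (((v**2 - 32) - 53)*47 + v)*(45 + L) = (((-32 + v**2) - 53)*47 + v)*(45 + L) = ((-85 + v**2)*47 + v)*(45 + L) = ((-3995 + 47*v**2) + v)*(45 + L) = (-3995 + v + 47*v**2)*(45 + L) = (45 + L)*(-3995 + v + 47*v**2))
1/w(191, b) = 1/(-179775 - 3995*191 + 45*(-29) + 2115*(-29)**2 + 191*(-29) + 47*191*(-29)**2) = 1/(-179775 - 763045 - 1305 + 2115*841 - 5539 + 47*191*841) = 1/(-179775 - 763045 - 1305 + 1778715 - 5539 + 7549657) = 1/8378708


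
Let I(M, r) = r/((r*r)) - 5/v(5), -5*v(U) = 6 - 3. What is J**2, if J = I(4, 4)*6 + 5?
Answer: 12769/4 ≈ 3192.3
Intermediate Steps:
v(U) = -3/5 (v(U) = -(6 - 3)/5 = -1/5*3 = -3/5)
I(M, r) = 25/3 + 1/r (I(M, r) = r/((r*r)) - 5/(-3/5) = r/(r**2) - 5*(-5/3) = r/r**2 + 25/3 = 1/r + 25/3 = 25/3 + 1/r)
J = 113/2 (J = (25/3 + 1/4)*6 + 5 = (103/12)*6 + 5 = 103/2 + 5 = 113/2 ≈ 56.500)
J**2 = (113/2)**2 = 12769/4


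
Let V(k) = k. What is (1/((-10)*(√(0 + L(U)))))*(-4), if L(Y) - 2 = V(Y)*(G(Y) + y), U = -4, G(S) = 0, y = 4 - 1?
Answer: -I*√10/25 ≈ -0.12649*I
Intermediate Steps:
y = 3
L(Y) = 2 + 3*Y (L(Y) = 2 + Y*(0 + 3) = 2 + Y*3 = 2 + 3*Y)
(1/((-10)*(√(0 + L(U)))))*(-4) = (1/((-10)*(√(0 + (2 + 3*(-4))))))*(-4) = -1/(10*√(0 + (2 - 12)))*(-4) = -1/(10*√(0 - 10))*(-4) = -(-I*√10/10)/10*(-4) = -(-1)*I*√10/100*(-4) = (I*√10/100)*(-4) = -I*√10/25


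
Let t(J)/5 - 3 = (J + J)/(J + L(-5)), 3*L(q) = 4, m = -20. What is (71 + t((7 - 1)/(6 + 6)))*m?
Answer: -19520/11 ≈ -1774.5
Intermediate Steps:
L(q) = 4/3 (L(q) = (⅓)*4 = 4/3)
t(J) = 15 + 10*J/(4/3 + J) (t(J) = 15 + 5*((J + J)/(J + 4/3)) = 15 + 5*((2*J)/(4/3 + J)) = 15 + 5*(2*J/(4/3 + J)) = 15 + 10*J/(4/3 + J))
(71 + t((7 - 1)/(6 + 6)))*m = (71 + 15*(4 + 5*((7 - 1)/(6 + 6)))/(4 + 3*((7 - 1)/(6 + 6))))*(-20) = (71 + 15*(4 + 5*(6/12))/(4 + 3*(6/12)))*(-20) = (71 + 15*(4 + 5*(6*(1/12)))/(4 + 3*(6*(1/12))))*(-20) = (71 + 15*(4 + 5*(½))/(4 + 3*(½)))*(-20) = (71 + 15*(4 + 5/2)/(4 + 3/2))*(-20) = (71 + 15*(13/2)/(11/2))*(-20) = (71 + 15*(2/11)*(13/2))*(-20) = (71 + 195/11)*(-20) = (976/11)*(-20) = -19520/11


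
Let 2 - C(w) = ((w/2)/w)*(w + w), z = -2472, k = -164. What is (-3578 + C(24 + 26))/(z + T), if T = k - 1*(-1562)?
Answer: 1813/537 ≈ 3.3762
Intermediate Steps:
T = 1398 (T = -164 - 1*(-1562) = -164 + 1562 = 1398)
C(w) = 2 - w (C(w) = 2 - (w/2)/w*(w + w) = 2 - (w*(1/2))/w*2*w = 2 - (w/2)/w*2*w = 2 - 2*w/2 = 2 - w)
(-3578 + C(24 + 26))/(z + T) = (-3578 + (2 - (24 + 26)))/(-2472 + 1398) = (-3578 + (2 - 1*50))/(-1074) = (-3578 + (2 - 50))*(-1/1074) = (-3578 - 48)*(-1/1074) = -3626*(-1/1074) = 1813/537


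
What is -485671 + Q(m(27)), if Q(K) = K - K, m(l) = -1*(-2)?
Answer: -485671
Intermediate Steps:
m(l) = 2
Q(K) = 0
-485671 + Q(m(27)) = -485671 + 0 = -485671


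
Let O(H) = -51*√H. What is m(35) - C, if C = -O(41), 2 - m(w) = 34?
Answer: -32 - 51*√41 ≈ -358.56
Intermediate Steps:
m(w) = -32 (m(w) = 2 - 1*34 = 2 - 34 = -32)
C = 51*√41 (C = -(-51)*√41 = 51*√41 ≈ 326.56)
m(35) - C = -32 - 51*√41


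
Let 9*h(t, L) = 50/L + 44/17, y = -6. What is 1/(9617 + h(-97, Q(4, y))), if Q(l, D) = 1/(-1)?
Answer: 153/1470595 ≈ 0.00010404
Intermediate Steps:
Q(l, D) = -1
h(t, L) = 44/153 + 50/(9*L) (h(t, L) = (50/L + 44/17)/9 = (44/17 + 50/L)/9 = 44/153 + 50/(9*L))
1/(9617 + h(-97, Q(4, y))) = 1/(9617 + (2/153)*(425 + 22*(-1))/(-1)) = 1/(9617 + (2/153)*(-1)*(425 - 22)) = 1/(9617 + (2/153)*(-1)*403) = 1/(9617 - 806/153) = 1/(1470595/153) = 153/1470595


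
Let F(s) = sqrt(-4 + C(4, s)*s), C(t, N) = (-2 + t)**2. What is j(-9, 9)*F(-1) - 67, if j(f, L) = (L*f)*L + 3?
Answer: -67 - 1452*I*sqrt(2) ≈ -67.0 - 2053.4*I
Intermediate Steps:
j(f, L) = 3 + f*L**2 (j(f, L) = f*L**2 + 3 = 3 + f*L**2)
F(s) = sqrt(-4 + 4*s) (F(s) = sqrt(-4 + (-2 + 4)**2*s) = sqrt(-4 + 2**2*s) = sqrt(-4 + 4*s))
j(-9, 9)*F(-1) - 67 = (3 - 9*9**2)*(2*sqrt(-1 - 1)) - 67 = (3 - 9*81)*(2*sqrt(-2)) - 67 = (3 - 729)*(2*(I*sqrt(2))) - 67 = -1452*I*sqrt(2) - 67 = -67 - 1452*I*sqrt(2)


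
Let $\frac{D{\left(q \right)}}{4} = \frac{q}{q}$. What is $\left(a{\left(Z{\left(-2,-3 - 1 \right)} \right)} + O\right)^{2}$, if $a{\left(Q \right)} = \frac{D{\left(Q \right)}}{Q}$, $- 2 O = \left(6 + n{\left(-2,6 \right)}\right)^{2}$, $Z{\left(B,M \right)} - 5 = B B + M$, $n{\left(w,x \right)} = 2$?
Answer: $\frac{24336}{25} \approx 973.44$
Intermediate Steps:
$D{\left(q \right)} = 4$ ($D{\left(q \right)} = 4 \frac{q}{q} = 4 \cdot 1 = 4$)
$Z{\left(B,M \right)} = 5 + M + B^{2}$ ($Z{\left(B,M \right)} = 5 + \left(B B + M\right) = 5 + \left(B^{2} + M\right) = 5 + \left(M + B^{2}\right) = 5 + M + B^{2}$)
$O = -32$ ($O = - \frac{\left(6 + 2\right)^{2}}{2} = - \frac{8^{2}}{2} = \left(- \frac{1}{2}\right) 64 = -32$)
$a{\left(Q \right)} = \frac{4}{Q}$
$\left(a{\left(Z{\left(-2,-3 - 1 \right)} \right)} + O\right)^{2} = \left(\frac{4}{5 - 4 + \left(-2\right)^{2}} - 32\right)^{2} = \left(\frac{4}{5 - 4 + 4} - 32\right)^{2} = \left(\frac{4}{5} - 32\right)^{2} = \left(- \frac{156}{5}\right)^{2} = \frac{24336}{25}$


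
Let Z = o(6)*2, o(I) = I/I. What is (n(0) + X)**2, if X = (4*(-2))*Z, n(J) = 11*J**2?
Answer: 256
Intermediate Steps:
o(I) = 1
Z = 2 (Z = 1*2 = 2)
X = -16 (X = (4*(-2))*2 = -8*2 = -16)
(n(0) + X)**2 = (11*0**2 - 16)**2 = (11*0 - 16)**2 = (0 - 16)**2 = (-16)**2 = 256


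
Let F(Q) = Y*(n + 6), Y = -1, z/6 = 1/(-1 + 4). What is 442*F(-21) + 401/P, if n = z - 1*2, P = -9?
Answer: -24269/9 ≈ -2696.6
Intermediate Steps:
z = 2 (z = 6/(-1 + 4) = 6/3 = 6*(⅓) = 2)
n = 0 (n = 2 - 1*2 = 2 - 2 = 0)
F(Q) = -6 (F(Q) = -(0 + 6) = -1*6 = -6)
442*F(-21) + 401/P = 442*(-6) + 401/(-9) = -2652 + 401*(-⅑) = -2652 - 401/9 = -24269/9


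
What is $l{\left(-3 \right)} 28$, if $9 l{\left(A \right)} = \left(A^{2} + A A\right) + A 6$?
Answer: $0$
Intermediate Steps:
$l{\left(A \right)} = \frac{2 A}{3} + \frac{2 A^{2}}{9}$ ($l{\left(A \right)} = \frac{\left(A^{2} + A A\right) + A 6}{9} = \frac{\left(A^{2} + A^{2}\right) + 6 A}{9} = \frac{2 A^{2} + 6 A}{9} = \frac{2 A}{3} + \frac{2 A^{2}}{9}$)
$l{\left(-3 \right)} 28 = \frac{2}{9} \left(-3\right) \left(3 - 3\right) 28 = \frac{2}{9} \left(-3\right) 0 \cdot 28 = 0 \cdot 28 = 0$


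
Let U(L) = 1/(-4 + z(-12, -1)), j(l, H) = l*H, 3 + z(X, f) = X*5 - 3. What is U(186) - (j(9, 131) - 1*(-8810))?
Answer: -699231/70 ≈ -9989.0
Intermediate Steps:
z(X, f) = -6 + 5*X (z(X, f) = -3 + (X*5 - 3) = -3 + (5*X - 3) = -3 + (-3 + 5*X) = -6 + 5*X)
j(l, H) = H*l
U(L) = -1/70 (U(L) = 1/(-4 + (-6 + 5*(-12))) = 1/(-4 + (-6 - 60)) = 1/(-4 - 66) = 1/(-70) = -1/70)
U(186) - (j(9, 131) - 1*(-8810)) = -1/70 - (131*9 - 1*(-8810)) = -1/70 - (1179 + 8810) = -1/70 - 1*9989 = -1/70 - 9989 = -699231/70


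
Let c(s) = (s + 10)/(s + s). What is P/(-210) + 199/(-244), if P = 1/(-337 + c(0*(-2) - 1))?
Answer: -14271041/17498460 ≈ -0.81556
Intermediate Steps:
c(s) = (10 + s)/(2*s) (c(s) = (10 + s)/((2*s)) = (10 + s)*(1/(2*s)) = (10 + s)/(2*s))
P = -2/683 (P = 1/(-337 + (10 + (0*(-2) - 1))/(2*(0*(-2) - 1))) = 1/(-337 + (10 + (0 - 1))/(2*(0 - 1))) = 1/(-337 + (½)*(10 - 1)/(-1)) = 1/(-337 + (½)*(-1)*9) = 1/(-337 - 9/2) = 1/(-683/2) = -2/683 ≈ -0.0029283)
P/(-210) + 199/(-244) = -2/683/(-210) + 199/(-244) = -2/683*(-1/210) + 199*(-1/244) = 1/71715 - 199/244 = -14271041/17498460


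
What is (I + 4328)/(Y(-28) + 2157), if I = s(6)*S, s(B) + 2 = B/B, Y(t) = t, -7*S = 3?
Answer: 30299/14903 ≈ 2.0331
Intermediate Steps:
S = -3/7 (S = -1/7*3 = -3/7 ≈ -0.42857)
s(B) = -1 (s(B) = -2 + B/B = -2 + 1 = -1)
I = 3/7 (I = -1*(-3/7) = 3/7 ≈ 0.42857)
(I + 4328)/(Y(-28) + 2157) = (3/7 + 4328)/(-28 + 2157) = (30299/7)/2129 = (30299/7)*(1/2129) = 30299/14903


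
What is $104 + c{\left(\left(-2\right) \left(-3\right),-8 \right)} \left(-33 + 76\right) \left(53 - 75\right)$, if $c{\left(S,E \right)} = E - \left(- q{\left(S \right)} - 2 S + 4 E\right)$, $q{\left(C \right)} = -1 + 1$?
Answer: $-33952$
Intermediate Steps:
$q{\left(C \right)} = 0$
$c{\left(S,E \right)} = - 3 E + 2 S$ ($c{\left(S,E \right)} = E + \left(\left(2 S - 4 E\right) + 0\right) = E + \left(\left(- 4 E + 2 S\right) + 0\right) = E - \left(- 2 S + 4 E\right) = - 3 E + 2 S$)
$104 + c{\left(\left(-2\right) \left(-3\right),-8 \right)} \left(-33 + 76\right) \left(53 - 75\right) = 104 + \left(\left(-3\right) \left(-8\right) + 2 \left(\left(-2\right) \left(-3\right)\right)\right) \left(-33 + 76\right) \left(53 - 75\right) = 104 + \left(24 + 2 \cdot 6\right) 43 \left(-22\right) = 104 + \left(24 + 12\right) \left(-946\right) = 104 + 36 \left(-946\right) = 104 - 34056 = -33952$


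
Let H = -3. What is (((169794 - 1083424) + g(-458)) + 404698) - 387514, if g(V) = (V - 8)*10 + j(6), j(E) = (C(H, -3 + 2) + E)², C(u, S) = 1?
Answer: -901057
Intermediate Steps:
j(E) = (1 + E)²
g(V) = -31 + 10*V (g(V) = (V - 8)*10 + (1 + 6)² = (-8 + V)*10 + 7² = (-80 + 10*V) + 49 = -31 + 10*V)
(((169794 - 1083424) + g(-458)) + 404698) - 387514 = (((169794 - 1083424) + (-31 + 10*(-458))) + 404698) - 387514 = ((-913630 + (-31 - 4580)) + 404698) - 387514 = ((-913630 - 4611) + 404698) - 387514 = (-918241 + 404698) - 387514 = -513543 - 387514 = -901057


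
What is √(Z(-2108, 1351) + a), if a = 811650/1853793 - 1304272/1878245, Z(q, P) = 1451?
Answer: √217136358316699432040524165/386875270365 ≈ 38.089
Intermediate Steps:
a = -297790916482/1160625811095 (a = 811650*(1/1853793) - 1304272*1/1878245 = 270550/617931 - 1304272/1878245 = -297790916482/1160625811095 ≈ -0.25658)
√(Z(-2108, 1351) + a) = √(1451 - 297790916482/1160625811095) = √(1683770260982363/1160625811095) = √217136358316699432040524165/386875270365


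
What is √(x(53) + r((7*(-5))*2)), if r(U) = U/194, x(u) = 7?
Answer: 2*√15617/97 ≈ 2.5767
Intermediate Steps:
r(U) = U/194 (r(U) = U*(1/194) = U/194)
√(x(53) + r((7*(-5))*2)) = √(7 + ((7*(-5))*2)/194) = √(7 + (-35*2)/194) = √(7 + (1/194)*(-70)) = √(7 - 35/97) = √(644/97) = 2*√15617/97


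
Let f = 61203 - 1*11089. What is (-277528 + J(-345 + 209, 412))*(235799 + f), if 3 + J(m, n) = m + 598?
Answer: -79217628997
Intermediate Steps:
f = 50114 (f = 61203 - 11089 = 50114)
J(m, n) = 595 + m (J(m, n) = -3 + (m + 598) = -3 + (598 + m) = 595 + m)
(-277528 + J(-345 + 209, 412))*(235799 + f) = (-277528 + (595 + (-345 + 209)))*(235799 + 50114) = (-277528 + (595 - 136))*285913 = (-277528 + 459)*285913 = -277069*285913 = -79217628997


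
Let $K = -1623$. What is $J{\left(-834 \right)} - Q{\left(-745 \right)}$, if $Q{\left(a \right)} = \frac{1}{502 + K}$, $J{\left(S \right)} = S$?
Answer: $- \frac{934913}{1121} \approx -834.0$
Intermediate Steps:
$Q{\left(a \right)} = - \frac{1}{1121}$ ($Q{\left(a \right)} = \frac{1}{502 - 1623} = \frac{1}{-1121} = - \frac{1}{1121}$)
$J{\left(-834 \right)} - Q{\left(-745 \right)} = -834 - - \frac{1}{1121} = -834 + \frac{1}{1121} = - \frac{934913}{1121}$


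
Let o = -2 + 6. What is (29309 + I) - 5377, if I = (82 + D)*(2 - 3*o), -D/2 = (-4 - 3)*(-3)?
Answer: 23532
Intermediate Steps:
o = 4
D = -42 (D = -2*(-4 - 3)*(-3) = -(-14)*(-3) = -2*21 = -42)
I = -400 (I = (82 - 42)*(2 - 3*4) = 40*(2 - 12) = 40*(-10) = -400)
(29309 + I) - 5377 = (29309 - 400) - 5377 = 28909 - 5377 = 23532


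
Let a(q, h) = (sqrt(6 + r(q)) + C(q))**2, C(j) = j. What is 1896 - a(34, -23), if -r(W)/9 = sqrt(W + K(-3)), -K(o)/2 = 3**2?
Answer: 770 - 68*I*sqrt(30) ≈ 770.0 - 372.45*I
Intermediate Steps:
K(o) = -18 (K(o) = -2*3**2 = -2*9 = -18)
r(W) = -9*sqrt(-18 + W) (r(W) = -9*sqrt(W - 18) = -9*sqrt(-18 + W))
a(q, h) = (q + sqrt(6 - 9*sqrt(-18 + q)))**2 (a(q, h) = (sqrt(6 - 9*sqrt(-18 + q)) + q)**2 = (q + sqrt(6 - 9*sqrt(-18 + q)))**2)
1896 - a(34, -23) = 1896 - (34 + sqrt(3)*sqrt(2 - 3*sqrt(-18 + 34)))**2 = 1896 - (34 + sqrt(3)*sqrt(2 - 3*sqrt(16)))**2 = 1896 - (34 + sqrt(3)*sqrt(2 - 3*4))**2 = 1896 - (34 + sqrt(3)*sqrt(2 - 12))**2 = 1896 - (34 + sqrt(3)*sqrt(-10))**2 = 1896 - (34 + sqrt(3)*(I*sqrt(10)))**2 = 1896 - (34 + I*sqrt(30))**2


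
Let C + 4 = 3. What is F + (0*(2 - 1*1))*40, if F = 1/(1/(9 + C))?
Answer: 8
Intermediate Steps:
C = -1 (C = -4 + 3 = -1)
F = 8 (F = 1/(1/(9 - 1)) = 1/(1/8) = 1/(⅛) = 8)
F + (0*(2 - 1*1))*40 = 8 + (0*(2 - 1*1))*40 = 8 + (0*(2 - 1))*40 = 8 + (0*1)*40 = 8 + 0*40 = 8 + 0 = 8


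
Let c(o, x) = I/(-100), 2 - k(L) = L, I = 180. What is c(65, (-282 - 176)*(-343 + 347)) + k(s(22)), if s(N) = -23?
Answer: 116/5 ≈ 23.200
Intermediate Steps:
k(L) = 2 - L
c(o, x) = -9/5 (c(o, x) = 180/(-100) = 180*(-1/100) = -9/5)
c(65, (-282 - 176)*(-343 + 347)) + k(s(22)) = -9/5 + (2 - 1*(-23)) = -9/5 + (2 + 23) = -9/5 + 25 = 116/5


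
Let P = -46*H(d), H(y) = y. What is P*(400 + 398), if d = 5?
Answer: -183540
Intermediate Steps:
P = -230 (P = -46*5 = -230)
P*(400 + 398) = -230*(400 + 398) = -230*798 = -183540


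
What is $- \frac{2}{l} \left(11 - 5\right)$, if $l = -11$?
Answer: $\frac{12}{11} \approx 1.0909$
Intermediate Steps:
$- \frac{2}{l} \left(11 - 5\right) = - \frac{2}{-11} \left(11 - 5\right) = \left(-2\right) \left(- \frac{1}{11}\right) 6 = \frac{2}{11} \cdot 6 = \frac{12}{11}$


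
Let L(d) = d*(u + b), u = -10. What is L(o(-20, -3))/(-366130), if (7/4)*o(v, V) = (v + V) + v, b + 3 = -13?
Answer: -2236/1281455 ≈ -0.0017449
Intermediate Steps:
b = -16 (b = -3 - 13 = -16)
o(v, V) = 4*V/7 + 8*v/7 (o(v, V) = 4*((v + V) + v)/7 = 4*((V + v) + v)/7 = 4*(V + 2*v)/7 = 4*V/7 + 8*v/7)
L(d) = -26*d (L(d) = d*(-10 - 16) = d*(-26) = -26*d)
L(o(-20, -3))/(-366130) = -26*((4/7)*(-3) + (8/7)*(-20))/(-366130) = -26*(-12/7 - 160/7)*(-1/366130) = -26*(-172/7)*(-1/366130) = (4472/7)*(-1/366130) = -2236/1281455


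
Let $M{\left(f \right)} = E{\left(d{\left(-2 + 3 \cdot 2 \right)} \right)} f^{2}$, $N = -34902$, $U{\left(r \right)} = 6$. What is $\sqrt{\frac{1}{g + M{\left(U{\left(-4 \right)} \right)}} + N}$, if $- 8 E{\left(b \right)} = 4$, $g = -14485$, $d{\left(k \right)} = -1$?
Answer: $\frac{i \sqrt{7341182302621}}{14503} \approx 186.82 i$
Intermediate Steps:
$E{\left(b \right)} = - \frac{1}{2}$ ($E{\left(b \right)} = \left(- \frac{1}{8}\right) 4 = - \frac{1}{2}$)
$M{\left(f \right)} = - \frac{f^{2}}{2}$
$\sqrt{\frac{1}{g + M{\left(U{\left(-4 \right)} \right)}} + N} = \sqrt{\frac{1}{-14485 - \frac{6^{2}}{2}} - 34902} = \sqrt{\frac{1}{-14485 - 18} - 34902} = \sqrt{\frac{1}{-14503} - 34902} = \sqrt{- \frac{1}{14503} - 34902} = \sqrt{- \frac{506183707}{14503}} = \frac{i \sqrt{7341182302621}}{14503}$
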